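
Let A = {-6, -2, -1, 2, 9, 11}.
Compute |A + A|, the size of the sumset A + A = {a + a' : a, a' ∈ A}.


A + A = {a + a' : a, a' ∈ A}; |A| = 6.
General bounds: 2|A| - 1 ≤ |A + A| ≤ |A|(|A|+1)/2, i.e. 11 ≤ |A + A| ≤ 21.
Lower bound 2|A|-1 is attained iff A is an arithmetic progression.
Enumerate sums a + a' for a ≤ a' (symmetric, so this suffices):
a = -6: -6+-6=-12, -6+-2=-8, -6+-1=-7, -6+2=-4, -6+9=3, -6+11=5
a = -2: -2+-2=-4, -2+-1=-3, -2+2=0, -2+9=7, -2+11=9
a = -1: -1+-1=-2, -1+2=1, -1+9=8, -1+11=10
a = 2: 2+2=4, 2+9=11, 2+11=13
a = 9: 9+9=18, 9+11=20
a = 11: 11+11=22
Distinct sums: {-12, -8, -7, -4, -3, -2, 0, 1, 3, 4, 5, 7, 8, 9, 10, 11, 13, 18, 20, 22}
|A + A| = 20

|A + A| = 20


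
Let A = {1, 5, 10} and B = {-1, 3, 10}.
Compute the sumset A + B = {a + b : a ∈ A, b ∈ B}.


A + B = {a + b : a ∈ A, b ∈ B}.
Enumerate all |A|·|B| = 3·3 = 9 pairs (a, b) and collect distinct sums.
a = 1: 1+-1=0, 1+3=4, 1+10=11
a = 5: 5+-1=4, 5+3=8, 5+10=15
a = 10: 10+-1=9, 10+3=13, 10+10=20
Collecting distinct sums: A + B = {0, 4, 8, 9, 11, 13, 15, 20}
|A + B| = 8

A + B = {0, 4, 8, 9, 11, 13, 15, 20}


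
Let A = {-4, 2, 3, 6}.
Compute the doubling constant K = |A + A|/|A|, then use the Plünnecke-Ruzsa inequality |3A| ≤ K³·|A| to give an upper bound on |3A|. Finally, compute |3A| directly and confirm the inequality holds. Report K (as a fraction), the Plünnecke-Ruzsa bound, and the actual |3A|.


|A| = 4.
Step 1: Compute A + A by enumerating all 16 pairs.
A + A = {-8, -2, -1, 2, 4, 5, 6, 8, 9, 12}, so |A + A| = 10.
Step 2: Doubling constant K = |A + A|/|A| = 10/4 = 10/4 ≈ 2.5000.
Step 3: Plünnecke-Ruzsa gives |3A| ≤ K³·|A| = (2.5000)³ · 4 ≈ 62.5000.
Step 4: Compute 3A = A + A + A directly by enumerating all triples (a,b,c) ∈ A³; |3A| = 19.
Step 5: Check 19 ≤ 62.5000? Yes ✓.

K = 10/4, Plünnecke-Ruzsa bound K³|A| ≈ 62.5000, |3A| = 19, inequality holds.


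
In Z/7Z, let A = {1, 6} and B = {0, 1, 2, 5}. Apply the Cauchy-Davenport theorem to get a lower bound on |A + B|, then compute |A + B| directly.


Cauchy-Davenport: |A + B| ≥ min(p, |A| + |B| - 1) for A, B nonempty in Z/pZ.
|A| = 2, |B| = 4, p = 7.
CD lower bound = min(7, 2 + 4 - 1) = min(7, 5) = 5.
Compute A + B mod 7 directly:
a = 1: 1+0=1, 1+1=2, 1+2=3, 1+5=6
a = 6: 6+0=6, 6+1=0, 6+2=1, 6+5=4
A + B = {0, 1, 2, 3, 4, 6}, so |A + B| = 6.
Verify: 6 ≥ 5? Yes ✓.

CD lower bound = 5, actual |A + B| = 6.


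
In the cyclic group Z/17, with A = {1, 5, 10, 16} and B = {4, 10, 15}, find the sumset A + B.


Work in Z/17Z: reduce every sum a + b modulo 17.
Enumerate all 12 pairs:
a = 1: 1+4=5, 1+10=11, 1+15=16
a = 5: 5+4=9, 5+10=15, 5+15=3
a = 10: 10+4=14, 10+10=3, 10+15=8
a = 16: 16+4=3, 16+10=9, 16+15=14
Distinct residues collected: {3, 5, 8, 9, 11, 14, 15, 16}
|A + B| = 8 (out of 17 total residues).

A + B = {3, 5, 8, 9, 11, 14, 15, 16}


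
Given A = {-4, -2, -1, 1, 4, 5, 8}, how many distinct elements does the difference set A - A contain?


A - A = {a - a' : a, a' ∈ A}; |A| = 7.
Bounds: 2|A|-1 ≤ |A - A| ≤ |A|² - |A| + 1, i.e. 13 ≤ |A - A| ≤ 43.
Note: 0 ∈ A - A always (from a - a). The set is symmetric: if d ∈ A - A then -d ∈ A - A.
Enumerate nonzero differences d = a - a' with a > a' (then include -d):
Positive differences: {1, 2, 3, 4, 5, 6, 7, 8, 9, 10, 12}
Full difference set: {0} ∪ (positive diffs) ∪ (negative diffs).
|A - A| = 1 + 2·11 = 23 (matches direct enumeration: 23).

|A - A| = 23


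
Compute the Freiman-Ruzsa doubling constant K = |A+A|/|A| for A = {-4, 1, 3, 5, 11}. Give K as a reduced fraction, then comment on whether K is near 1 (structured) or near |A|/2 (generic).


|A| = 5.
Compute A + A by enumerating all 25 pairs.
A + A = {-8, -3, -1, 1, 2, 4, 6, 7, 8, 10, 12, 14, 16, 22}, so |A + A| = 14.
K = |A + A| / |A| = 14/5 (already in lowest terms) ≈ 2.8000.
Reference: AP of size 5 gives K = 9/5 ≈ 1.8000; a fully generic set of size 5 gives K ≈ 3.0000.

|A| = 5, |A + A| = 14, K = 14/5.


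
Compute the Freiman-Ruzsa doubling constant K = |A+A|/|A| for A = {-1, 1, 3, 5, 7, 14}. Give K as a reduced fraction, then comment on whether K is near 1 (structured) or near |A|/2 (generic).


|A| = 6.
Compute A + A by enumerating all 36 pairs.
A + A = {-2, 0, 2, 4, 6, 8, 10, 12, 13, 14, 15, 17, 19, 21, 28}, so |A + A| = 15.
K = |A + A| / |A| = 15/6 = 5/2 ≈ 2.5000.
Reference: AP of size 6 gives K = 11/6 ≈ 1.8333; a fully generic set of size 6 gives K ≈ 3.5000.

|A| = 6, |A + A| = 15, K = 15/6 = 5/2.


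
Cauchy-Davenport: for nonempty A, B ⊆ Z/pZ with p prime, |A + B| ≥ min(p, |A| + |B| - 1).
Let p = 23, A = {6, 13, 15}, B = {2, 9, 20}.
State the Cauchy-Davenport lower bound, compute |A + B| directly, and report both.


Cauchy-Davenport: |A + B| ≥ min(p, |A| + |B| - 1) for A, B nonempty in Z/pZ.
|A| = 3, |B| = 3, p = 23.
CD lower bound = min(23, 3 + 3 - 1) = min(23, 5) = 5.
Compute A + B mod 23 directly:
a = 6: 6+2=8, 6+9=15, 6+20=3
a = 13: 13+2=15, 13+9=22, 13+20=10
a = 15: 15+2=17, 15+9=1, 15+20=12
A + B = {1, 3, 8, 10, 12, 15, 17, 22}, so |A + B| = 8.
Verify: 8 ≥ 5? Yes ✓.

CD lower bound = 5, actual |A + B| = 8.


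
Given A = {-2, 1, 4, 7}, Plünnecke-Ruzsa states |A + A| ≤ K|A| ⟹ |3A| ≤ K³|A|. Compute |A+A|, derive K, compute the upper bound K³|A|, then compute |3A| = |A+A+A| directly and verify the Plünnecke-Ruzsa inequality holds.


|A| = 4.
Step 1: Compute A + A by enumerating all 16 pairs.
A + A = {-4, -1, 2, 5, 8, 11, 14}, so |A + A| = 7.
Step 2: Doubling constant K = |A + A|/|A| = 7/4 = 7/4 ≈ 1.7500.
Step 3: Plünnecke-Ruzsa gives |3A| ≤ K³·|A| = (1.7500)³ · 4 ≈ 21.4375.
Step 4: Compute 3A = A + A + A directly by enumerating all triples (a,b,c) ∈ A³; |3A| = 10.
Step 5: Check 10 ≤ 21.4375? Yes ✓.

K = 7/4, Plünnecke-Ruzsa bound K³|A| ≈ 21.4375, |3A| = 10, inequality holds.


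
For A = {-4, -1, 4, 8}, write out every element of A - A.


A - A = {a - a' : a, a' ∈ A}.
Compute a - a' for each ordered pair (a, a'):
a = -4: -4--4=0, -4--1=-3, -4-4=-8, -4-8=-12
a = -1: -1--4=3, -1--1=0, -1-4=-5, -1-8=-9
a = 4: 4--4=8, 4--1=5, 4-4=0, 4-8=-4
a = 8: 8--4=12, 8--1=9, 8-4=4, 8-8=0
Collecting distinct values (and noting 0 appears from a-a):
A - A = {-12, -9, -8, -5, -4, -3, 0, 3, 4, 5, 8, 9, 12}
|A - A| = 13

A - A = {-12, -9, -8, -5, -4, -3, 0, 3, 4, 5, 8, 9, 12}


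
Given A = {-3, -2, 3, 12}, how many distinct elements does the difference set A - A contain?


A - A = {a - a' : a, a' ∈ A}; |A| = 4.
Bounds: 2|A|-1 ≤ |A - A| ≤ |A|² - |A| + 1, i.e. 7 ≤ |A - A| ≤ 13.
Note: 0 ∈ A - A always (from a - a). The set is symmetric: if d ∈ A - A then -d ∈ A - A.
Enumerate nonzero differences d = a - a' with a > a' (then include -d):
Positive differences: {1, 5, 6, 9, 14, 15}
Full difference set: {0} ∪ (positive diffs) ∪ (negative diffs).
|A - A| = 1 + 2·6 = 13 (matches direct enumeration: 13).

|A - A| = 13


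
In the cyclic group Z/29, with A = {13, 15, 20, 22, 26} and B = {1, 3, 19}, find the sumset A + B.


Work in Z/29Z: reduce every sum a + b modulo 29.
Enumerate all 15 pairs:
a = 13: 13+1=14, 13+3=16, 13+19=3
a = 15: 15+1=16, 15+3=18, 15+19=5
a = 20: 20+1=21, 20+3=23, 20+19=10
a = 22: 22+1=23, 22+3=25, 22+19=12
a = 26: 26+1=27, 26+3=0, 26+19=16
Distinct residues collected: {0, 3, 5, 10, 12, 14, 16, 18, 21, 23, 25, 27}
|A + B| = 12 (out of 29 total residues).

A + B = {0, 3, 5, 10, 12, 14, 16, 18, 21, 23, 25, 27}


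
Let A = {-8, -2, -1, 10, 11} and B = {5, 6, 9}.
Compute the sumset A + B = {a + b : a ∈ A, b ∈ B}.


A + B = {a + b : a ∈ A, b ∈ B}.
Enumerate all |A|·|B| = 5·3 = 15 pairs (a, b) and collect distinct sums.
a = -8: -8+5=-3, -8+6=-2, -8+9=1
a = -2: -2+5=3, -2+6=4, -2+9=7
a = -1: -1+5=4, -1+6=5, -1+9=8
a = 10: 10+5=15, 10+6=16, 10+9=19
a = 11: 11+5=16, 11+6=17, 11+9=20
Collecting distinct sums: A + B = {-3, -2, 1, 3, 4, 5, 7, 8, 15, 16, 17, 19, 20}
|A + B| = 13

A + B = {-3, -2, 1, 3, 4, 5, 7, 8, 15, 16, 17, 19, 20}


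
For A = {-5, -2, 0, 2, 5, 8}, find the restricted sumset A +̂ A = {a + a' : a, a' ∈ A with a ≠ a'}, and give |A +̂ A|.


Restricted sumset: A +̂ A = {a + a' : a ∈ A, a' ∈ A, a ≠ a'}.
Equivalently, take A + A and drop any sum 2a that is achievable ONLY as a + a for a ∈ A (i.e. sums representable only with equal summands).
Enumerate pairs (a, a') with a < a' (symmetric, so each unordered pair gives one sum; this covers all a ≠ a'):
  -5 + -2 = -7
  -5 + 0 = -5
  -5 + 2 = -3
  -5 + 5 = 0
  -5 + 8 = 3
  -2 + 0 = -2
  -2 + 2 = 0
  -2 + 5 = 3
  -2 + 8 = 6
  0 + 2 = 2
  0 + 5 = 5
  0 + 8 = 8
  2 + 5 = 7
  2 + 8 = 10
  5 + 8 = 13
Collected distinct sums: {-7, -5, -3, -2, 0, 2, 3, 5, 6, 7, 8, 10, 13}
|A +̂ A| = 13
(Reference bound: |A +̂ A| ≥ 2|A| - 3 for |A| ≥ 2, with |A| = 6 giving ≥ 9.)

|A +̂ A| = 13


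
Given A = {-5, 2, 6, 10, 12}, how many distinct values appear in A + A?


A + A = {a + a' : a, a' ∈ A}; |A| = 5.
General bounds: 2|A| - 1 ≤ |A + A| ≤ |A|(|A|+1)/2, i.e. 9 ≤ |A + A| ≤ 15.
Lower bound 2|A|-1 is attained iff A is an arithmetic progression.
Enumerate sums a + a' for a ≤ a' (symmetric, so this suffices):
a = -5: -5+-5=-10, -5+2=-3, -5+6=1, -5+10=5, -5+12=7
a = 2: 2+2=4, 2+6=8, 2+10=12, 2+12=14
a = 6: 6+6=12, 6+10=16, 6+12=18
a = 10: 10+10=20, 10+12=22
a = 12: 12+12=24
Distinct sums: {-10, -3, 1, 4, 5, 7, 8, 12, 14, 16, 18, 20, 22, 24}
|A + A| = 14

|A + A| = 14


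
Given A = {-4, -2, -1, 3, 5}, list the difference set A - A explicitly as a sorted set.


A - A = {a - a' : a, a' ∈ A}.
Compute a - a' for each ordered pair (a, a'):
a = -4: -4--4=0, -4--2=-2, -4--1=-3, -4-3=-7, -4-5=-9
a = -2: -2--4=2, -2--2=0, -2--1=-1, -2-3=-5, -2-5=-7
a = -1: -1--4=3, -1--2=1, -1--1=0, -1-3=-4, -1-5=-6
a = 3: 3--4=7, 3--2=5, 3--1=4, 3-3=0, 3-5=-2
a = 5: 5--4=9, 5--2=7, 5--1=6, 5-3=2, 5-5=0
Collecting distinct values (and noting 0 appears from a-a):
A - A = {-9, -7, -6, -5, -4, -3, -2, -1, 0, 1, 2, 3, 4, 5, 6, 7, 9}
|A - A| = 17

A - A = {-9, -7, -6, -5, -4, -3, -2, -1, 0, 1, 2, 3, 4, 5, 6, 7, 9}


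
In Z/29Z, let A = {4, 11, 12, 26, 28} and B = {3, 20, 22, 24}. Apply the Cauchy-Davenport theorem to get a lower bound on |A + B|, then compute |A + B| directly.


Cauchy-Davenport: |A + B| ≥ min(p, |A| + |B| - 1) for A, B nonempty in Z/pZ.
|A| = 5, |B| = 4, p = 29.
CD lower bound = min(29, 5 + 4 - 1) = min(29, 8) = 8.
Compute A + B mod 29 directly:
a = 4: 4+3=7, 4+20=24, 4+22=26, 4+24=28
a = 11: 11+3=14, 11+20=2, 11+22=4, 11+24=6
a = 12: 12+3=15, 12+20=3, 12+22=5, 12+24=7
a = 26: 26+3=0, 26+20=17, 26+22=19, 26+24=21
a = 28: 28+3=2, 28+20=19, 28+22=21, 28+24=23
A + B = {0, 2, 3, 4, 5, 6, 7, 14, 15, 17, 19, 21, 23, 24, 26, 28}, so |A + B| = 16.
Verify: 16 ≥ 8? Yes ✓.

CD lower bound = 8, actual |A + B| = 16.


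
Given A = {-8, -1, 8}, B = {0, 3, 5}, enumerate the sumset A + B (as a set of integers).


A + B = {a + b : a ∈ A, b ∈ B}.
Enumerate all |A|·|B| = 3·3 = 9 pairs (a, b) and collect distinct sums.
a = -8: -8+0=-8, -8+3=-5, -8+5=-3
a = -1: -1+0=-1, -1+3=2, -1+5=4
a = 8: 8+0=8, 8+3=11, 8+5=13
Collecting distinct sums: A + B = {-8, -5, -3, -1, 2, 4, 8, 11, 13}
|A + B| = 9

A + B = {-8, -5, -3, -1, 2, 4, 8, 11, 13}


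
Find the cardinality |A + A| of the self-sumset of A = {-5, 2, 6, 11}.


A + A = {a + a' : a, a' ∈ A}; |A| = 4.
General bounds: 2|A| - 1 ≤ |A + A| ≤ |A|(|A|+1)/2, i.e. 7 ≤ |A + A| ≤ 10.
Lower bound 2|A|-1 is attained iff A is an arithmetic progression.
Enumerate sums a + a' for a ≤ a' (symmetric, so this suffices):
a = -5: -5+-5=-10, -5+2=-3, -5+6=1, -5+11=6
a = 2: 2+2=4, 2+6=8, 2+11=13
a = 6: 6+6=12, 6+11=17
a = 11: 11+11=22
Distinct sums: {-10, -3, 1, 4, 6, 8, 12, 13, 17, 22}
|A + A| = 10

|A + A| = 10


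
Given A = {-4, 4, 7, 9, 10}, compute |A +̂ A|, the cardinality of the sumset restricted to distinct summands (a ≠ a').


Restricted sumset: A +̂ A = {a + a' : a ∈ A, a' ∈ A, a ≠ a'}.
Equivalently, take A + A and drop any sum 2a that is achievable ONLY as a + a for a ∈ A (i.e. sums representable only with equal summands).
Enumerate pairs (a, a') with a < a' (symmetric, so each unordered pair gives one sum; this covers all a ≠ a'):
  -4 + 4 = 0
  -4 + 7 = 3
  -4 + 9 = 5
  -4 + 10 = 6
  4 + 7 = 11
  4 + 9 = 13
  4 + 10 = 14
  7 + 9 = 16
  7 + 10 = 17
  9 + 10 = 19
Collected distinct sums: {0, 3, 5, 6, 11, 13, 14, 16, 17, 19}
|A +̂ A| = 10
(Reference bound: |A +̂ A| ≥ 2|A| - 3 for |A| ≥ 2, with |A| = 5 giving ≥ 7.)

|A +̂ A| = 10


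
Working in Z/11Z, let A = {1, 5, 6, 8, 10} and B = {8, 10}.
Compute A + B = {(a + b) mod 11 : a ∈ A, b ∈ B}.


Work in Z/11Z: reduce every sum a + b modulo 11.
Enumerate all 10 pairs:
a = 1: 1+8=9, 1+10=0
a = 5: 5+8=2, 5+10=4
a = 6: 6+8=3, 6+10=5
a = 8: 8+8=5, 8+10=7
a = 10: 10+8=7, 10+10=9
Distinct residues collected: {0, 2, 3, 4, 5, 7, 9}
|A + B| = 7 (out of 11 total residues).

A + B = {0, 2, 3, 4, 5, 7, 9}


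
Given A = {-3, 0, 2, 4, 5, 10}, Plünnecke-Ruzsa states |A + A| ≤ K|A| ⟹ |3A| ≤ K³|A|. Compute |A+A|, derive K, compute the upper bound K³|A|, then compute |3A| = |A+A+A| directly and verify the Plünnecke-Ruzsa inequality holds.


|A| = 6.
Step 1: Compute A + A by enumerating all 36 pairs.
A + A = {-6, -3, -1, 0, 1, 2, 4, 5, 6, 7, 8, 9, 10, 12, 14, 15, 20}, so |A + A| = 17.
Step 2: Doubling constant K = |A + A|/|A| = 17/6 = 17/6 ≈ 2.8333.
Step 3: Plünnecke-Ruzsa gives |3A| ≤ K³·|A| = (2.8333)³ · 6 ≈ 136.4722.
Step 4: Compute 3A = A + A + A directly by enumerating all triples (a,b,c) ∈ A³; |3A| = 31.
Step 5: Check 31 ≤ 136.4722? Yes ✓.

K = 17/6, Plünnecke-Ruzsa bound K³|A| ≈ 136.4722, |3A| = 31, inequality holds.


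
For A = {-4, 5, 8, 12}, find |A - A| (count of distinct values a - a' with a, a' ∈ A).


A - A = {a - a' : a, a' ∈ A}; |A| = 4.
Bounds: 2|A|-1 ≤ |A - A| ≤ |A|² - |A| + 1, i.e. 7 ≤ |A - A| ≤ 13.
Note: 0 ∈ A - A always (from a - a). The set is symmetric: if d ∈ A - A then -d ∈ A - A.
Enumerate nonzero differences d = a - a' with a > a' (then include -d):
Positive differences: {3, 4, 7, 9, 12, 16}
Full difference set: {0} ∪ (positive diffs) ∪ (negative diffs).
|A - A| = 1 + 2·6 = 13 (matches direct enumeration: 13).

|A - A| = 13


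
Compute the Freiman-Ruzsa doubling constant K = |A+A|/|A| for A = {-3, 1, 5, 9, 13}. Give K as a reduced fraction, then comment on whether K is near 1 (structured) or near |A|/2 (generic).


|A| = 5.
Compute A + A by enumerating all 25 pairs.
A + A = {-6, -2, 2, 6, 10, 14, 18, 22, 26}, so |A + A| = 9.
K = |A + A| / |A| = 9/5 (already in lowest terms) ≈ 1.8000.
Reference: AP of size 5 gives K = 9/5 ≈ 1.8000; a fully generic set of size 5 gives K ≈ 3.0000.

|A| = 5, |A + A| = 9, K = 9/5.


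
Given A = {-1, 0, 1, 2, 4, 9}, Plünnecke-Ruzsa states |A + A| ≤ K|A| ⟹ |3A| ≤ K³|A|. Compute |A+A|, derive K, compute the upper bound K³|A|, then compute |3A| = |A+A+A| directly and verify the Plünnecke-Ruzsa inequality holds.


|A| = 6.
Step 1: Compute A + A by enumerating all 36 pairs.
A + A = {-2, -1, 0, 1, 2, 3, 4, 5, 6, 8, 9, 10, 11, 13, 18}, so |A + A| = 15.
Step 2: Doubling constant K = |A + A|/|A| = 15/6 = 15/6 ≈ 2.5000.
Step 3: Plünnecke-Ruzsa gives |3A| ≤ K³·|A| = (2.5000)³ · 6 ≈ 93.7500.
Step 4: Compute 3A = A + A + A directly by enumerating all triples (a,b,c) ∈ A³; |3A| = 25.
Step 5: Check 25 ≤ 93.7500? Yes ✓.

K = 15/6, Plünnecke-Ruzsa bound K³|A| ≈ 93.7500, |3A| = 25, inequality holds.


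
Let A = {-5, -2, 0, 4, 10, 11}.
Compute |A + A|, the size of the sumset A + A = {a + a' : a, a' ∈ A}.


A + A = {a + a' : a, a' ∈ A}; |A| = 6.
General bounds: 2|A| - 1 ≤ |A + A| ≤ |A|(|A|+1)/2, i.e. 11 ≤ |A + A| ≤ 21.
Lower bound 2|A|-1 is attained iff A is an arithmetic progression.
Enumerate sums a + a' for a ≤ a' (symmetric, so this suffices):
a = -5: -5+-5=-10, -5+-2=-7, -5+0=-5, -5+4=-1, -5+10=5, -5+11=6
a = -2: -2+-2=-4, -2+0=-2, -2+4=2, -2+10=8, -2+11=9
a = 0: 0+0=0, 0+4=4, 0+10=10, 0+11=11
a = 4: 4+4=8, 4+10=14, 4+11=15
a = 10: 10+10=20, 10+11=21
a = 11: 11+11=22
Distinct sums: {-10, -7, -5, -4, -2, -1, 0, 2, 4, 5, 6, 8, 9, 10, 11, 14, 15, 20, 21, 22}
|A + A| = 20

|A + A| = 20


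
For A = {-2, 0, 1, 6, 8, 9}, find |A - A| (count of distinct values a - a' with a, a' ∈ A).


A - A = {a - a' : a, a' ∈ A}; |A| = 6.
Bounds: 2|A|-1 ≤ |A - A| ≤ |A|² - |A| + 1, i.e. 11 ≤ |A - A| ≤ 31.
Note: 0 ∈ A - A always (from a - a). The set is symmetric: if d ∈ A - A then -d ∈ A - A.
Enumerate nonzero differences d = a - a' with a > a' (then include -d):
Positive differences: {1, 2, 3, 5, 6, 7, 8, 9, 10, 11}
Full difference set: {0} ∪ (positive diffs) ∪ (negative diffs).
|A - A| = 1 + 2·10 = 21 (matches direct enumeration: 21).

|A - A| = 21


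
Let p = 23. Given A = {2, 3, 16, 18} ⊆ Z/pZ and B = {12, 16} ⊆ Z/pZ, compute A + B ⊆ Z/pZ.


Work in Z/23Z: reduce every sum a + b modulo 23.
Enumerate all 8 pairs:
a = 2: 2+12=14, 2+16=18
a = 3: 3+12=15, 3+16=19
a = 16: 16+12=5, 16+16=9
a = 18: 18+12=7, 18+16=11
Distinct residues collected: {5, 7, 9, 11, 14, 15, 18, 19}
|A + B| = 8 (out of 23 total residues).

A + B = {5, 7, 9, 11, 14, 15, 18, 19}


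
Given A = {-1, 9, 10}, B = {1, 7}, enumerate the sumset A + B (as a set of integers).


A + B = {a + b : a ∈ A, b ∈ B}.
Enumerate all |A|·|B| = 3·2 = 6 pairs (a, b) and collect distinct sums.
a = -1: -1+1=0, -1+7=6
a = 9: 9+1=10, 9+7=16
a = 10: 10+1=11, 10+7=17
Collecting distinct sums: A + B = {0, 6, 10, 11, 16, 17}
|A + B| = 6

A + B = {0, 6, 10, 11, 16, 17}


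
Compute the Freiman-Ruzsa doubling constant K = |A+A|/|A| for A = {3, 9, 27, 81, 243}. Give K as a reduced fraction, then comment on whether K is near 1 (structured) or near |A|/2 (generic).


|A| = 5.
Compute A + A by enumerating all 25 pairs.
A + A = {6, 12, 18, 30, 36, 54, 84, 90, 108, 162, 246, 252, 270, 324, 486}, so |A + A| = 15.
K = |A + A| / |A| = 15/5 = 3/1 ≈ 3.0000.
Reference: AP of size 5 gives K = 9/5 ≈ 1.8000; a fully generic set of size 5 gives K ≈ 3.0000.

|A| = 5, |A + A| = 15, K = 15/5 = 3/1.


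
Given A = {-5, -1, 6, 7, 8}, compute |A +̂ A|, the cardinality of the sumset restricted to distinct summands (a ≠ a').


Restricted sumset: A +̂ A = {a + a' : a ∈ A, a' ∈ A, a ≠ a'}.
Equivalently, take A + A and drop any sum 2a that is achievable ONLY as a + a for a ∈ A (i.e. sums representable only with equal summands).
Enumerate pairs (a, a') with a < a' (symmetric, so each unordered pair gives one sum; this covers all a ≠ a'):
  -5 + -1 = -6
  -5 + 6 = 1
  -5 + 7 = 2
  -5 + 8 = 3
  -1 + 6 = 5
  -1 + 7 = 6
  -1 + 8 = 7
  6 + 7 = 13
  6 + 8 = 14
  7 + 8 = 15
Collected distinct sums: {-6, 1, 2, 3, 5, 6, 7, 13, 14, 15}
|A +̂ A| = 10
(Reference bound: |A +̂ A| ≥ 2|A| - 3 for |A| ≥ 2, with |A| = 5 giving ≥ 7.)

|A +̂ A| = 10


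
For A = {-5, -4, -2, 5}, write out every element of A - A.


A - A = {a - a' : a, a' ∈ A}.
Compute a - a' for each ordered pair (a, a'):
a = -5: -5--5=0, -5--4=-1, -5--2=-3, -5-5=-10
a = -4: -4--5=1, -4--4=0, -4--2=-2, -4-5=-9
a = -2: -2--5=3, -2--4=2, -2--2=0, -2-5=-7
a = 5: 5--5=10, 5--4=9, 5--2=7, 5-5=0
Collecting distinct values (and noting 0 appears from a-a):
A - A = {-10, -9, -7, -3, -2, -1, 0, 1, 2, 3, 7, 9, 10}
|A - A| = 13

A - A = {-10, -9, -7, -3, -2, -1, 0, 1, 2, 3, 7, 9, 10}


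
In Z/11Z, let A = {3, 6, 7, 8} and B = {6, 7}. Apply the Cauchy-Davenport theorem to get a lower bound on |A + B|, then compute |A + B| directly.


Cauchy-Davenport: |A + B| ≥ min(p, |A| + |B| - 1) for A, B nonempty in Z/pZ.
|A| = 4, |B| = 2, p = 11.
CD lower bound = min(11, 4 + 2 - 1) = min(11, 5) = 5.
Compute A + B mod 11 directly:
a = 3: 3+6=9, 3+7=10
a = 6: 6+6=1, 6+7=2
a = 7: 7+6=2, 7+7=3
a = 8: 8+6=3, 8+7=4
A + B = {1, 2, 3, 4, 9, 10}, so |A + B| = 6.
Verify: 6 ≥ 5? Yes ✓.

CD lower bound = 5, actual |A + B| = 6.


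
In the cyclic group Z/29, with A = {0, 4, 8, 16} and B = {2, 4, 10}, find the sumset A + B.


Work in Z/29Z: reduce every sum a + b modulo 29.
Enumerate all 12 pairs:
a = 0: 0+2=2, 0+4=4, 0+10=10
a = 4: 4+2=6, 4+4=8, 4+10=14
a = 8: 8+2=10, 8+4=12, 8+10=18
a = 16: 16+2=18, 16+4=20, 16+10=26
Distinct residues collected: {2, 4, 6, 8, 10, 12, 14, 18, 20, 26}
|A + B| = 10 (out of 29 total residues).

A + B = {2, 4, 6, 8, 10, 12, 14, 18, 20, 26}


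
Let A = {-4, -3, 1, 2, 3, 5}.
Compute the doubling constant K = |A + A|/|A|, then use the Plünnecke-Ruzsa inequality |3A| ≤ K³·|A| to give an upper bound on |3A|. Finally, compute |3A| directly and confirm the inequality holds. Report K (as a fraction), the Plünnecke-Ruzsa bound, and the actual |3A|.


|A| = 6.
Step 1: Compute A + A by enumerating all 36 pairs.
A + A = {-8, -7, -6, -3, -2, -1, 0, 1, 2, 3, 4, 5, 6, 7, 8, 10}, so |A + A| = 16.
Step 2: Doubling constant K = |A + A|/|A| = 16/6 = 16/6 ≈ 2.6667.
Step 3: Plünnecke-Ruzsa gives |3A| ≤ K³·|A| = (2.6667)³ · 6 ≈ 113.7778.
Step 4: Compute 3A = A + A + A directly by enumerating all triples (a,b,c) ∈ A³; |3A| = 26.
Step 5: Check 26 ≤ 113.7778? Yes ✓.

K = 16/6, Plünnecke-Ruzsa bound K³|A| ≈ 113.7778, |3A| = 26, inequality holds.


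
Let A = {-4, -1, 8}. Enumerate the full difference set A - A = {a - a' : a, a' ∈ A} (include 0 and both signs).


A - A = {a - a' : a, a' ∈ A}.
Compute a - a' for each ordered pair (a, a'):
a = -4: -4--4=0, -4--1=-3, -4-8=-12
a = -1: -1--4=3, -1--1=0, -1-8=-9
a = 8: 8--4=12, 8--1=9, 8-8=0
Collecting distinct values (and noting 0 appears from a-a):
A - A = {-12, -9, -3, 0, 3, 9, 12}
|A - A| = 7

A - A = {-12, -9, -3, 0, 3, 9, 12}


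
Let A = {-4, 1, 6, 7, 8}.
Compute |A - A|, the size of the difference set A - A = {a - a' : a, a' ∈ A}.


A - A = {a - a' : a, a' ∈ A}; |A| = 5.
Bounds: 2|A|-1 ≤ |A - A| ≤ |A|² - |A| + 1, i.e. 9 ≤ |A - A| ≤ 21.
Note: 0 ∈ A - A always (from a - a). The set is symmetric: if d ∈ A - A then -d ∈ A - A.
Enumerate nonzero differences d = a - a' with a > a' (then include -d):
Positive differences: {1, 2, 5, 6, 7, 10, 11, 12}
Full difference set: {0} ∪ (positive diffs) ∪ (negative diffs).
|A - A| = 1 + 2·8 = 17 (matches direct enumeration: 17).

|A - A| = 17


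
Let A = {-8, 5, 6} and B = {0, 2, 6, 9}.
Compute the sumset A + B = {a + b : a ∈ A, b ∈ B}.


A + B = {a + b : a ∈ A, b ∈ B}.
Enumerate all |A|·|B| = 3·4 = 12 pairs (a, b) and collect distinct sums.
a = -8: -8+0=-8, -8+2=-6, -8+6=-2, -8+9=1
a = 5: 5+0=5, 5+2=7, 5+6=11, 5+9=14
a = 6: 6+0=6, 6+2=8, 6+6=12, 6+9=15
Collecting distinct sums: A + B = {-8, -6, -2, 1, 5, 6, 7, 8, 11, 12, 14, 15}
|A + B| = 12

A + B = {-8, -6, -2, 1, 5, 6, 7, 8, 11, 12, 14, 15}


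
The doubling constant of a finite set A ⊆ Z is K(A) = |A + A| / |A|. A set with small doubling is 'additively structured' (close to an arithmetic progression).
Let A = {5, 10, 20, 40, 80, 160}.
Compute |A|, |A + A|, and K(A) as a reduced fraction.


|A| = 6.
Compute A + A by enumerating all 36 pairs.
A + A = {10, 15, 20, 25, 30, 40, 45, 50, 60, 80, 85, 90, 100, 120, 160, 165, 170, 180, 200, 240, 320}, so |A + A| = 21.
K = |A + A| / |A| = 21/6 = 7/2 ≈ 3.5000.
Reference: AP of size 6 gives K = 11/6 ≈ 1.8333; a fully generic set of size 6 gives K ≈ 3.5000.

|A| = 6, |A + A| = 21, K = 21/6 = 7/2.


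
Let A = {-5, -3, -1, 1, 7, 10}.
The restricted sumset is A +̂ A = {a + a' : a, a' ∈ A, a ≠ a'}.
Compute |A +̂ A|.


Restricted sumset: A +̂ A = {a + a' : a ∈ A, a' ∈ A, a ≠ a'}.
Equivalently, take A + A and drop any sum 2a that is achievable ONLY as a + a for a ∈ A (i.e. sums representable only with equal summands).
Enumerate pairs (a, a') with a < a' (symmetric, so each unordered pair gives one sum; this covers all a ≠ a'):
  -5 + -3 = -8
  -5 + -1 = -6
  -5 + 1 = -4
  -5 + 7 = 2
  -5 + 10 = 5
  -3 + -1 = -4
  -3 + 1 = -2
  -3 + 7 = 4
  -3 + 10 = 7
  -1 + 1 = 0
  -1 + 7 = 6
  -1 + 10 = 9
  1 + 7 = 8
  1 + 10 = 11
  7 + 10 = 17
Collected distinct sums: {-8, -6, -4, -2, 0, 2, 4, 5, 6, 7, 8, 9, 11, 17}
|A +̂ A| = 14
(Reference bound: |A +̂ A| ≥ 2|A| - 3 for |A| ≥ 2, with |A| = 6 giving ≥ 9.)

|A +̂ A| = 14


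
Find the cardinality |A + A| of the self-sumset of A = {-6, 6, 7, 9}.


A + A = {a + a' : a, a' ∈ A}; |A| = 4.
General bounds: 2|A| - 1 ≤ |A + A| ≤ |A|(|A|+1)/2, i.e. 7 ≤ |A + A| ≤ 10.
Lower bound 2|A|-1 is attained iff A is an arithmetic progression.
Enumerate sums a + a' for a ≤ a' (symmetric, so this suffices):
a = -6: -6+-6=-12, -6+6=0, -6+7=1, -6+9=3
a = 6: 6+6=12, 6+7=13, 6+9=15
a = 7: 7+7=14, 7+9=16
a = 9: 9+9=18
Distinct sums: {-12, 0, 1, 3, 12, 13, 14, 15, 16, 18}
|A + A| = 10

|A + A| = 10


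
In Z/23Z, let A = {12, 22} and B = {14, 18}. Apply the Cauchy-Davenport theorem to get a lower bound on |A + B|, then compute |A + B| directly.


Cauchy-Davenport: |A + B| ≥ min(p, |A| + |B| - 1) for A, B nonempty in Z/pZ.
|A| = 2, |B| = 2, p = 23.
CD lower bound = min(23, 2 + 2 - 1) = min(23, 3) = 3.
Compute A + B mod 23 directly:
a = 12: 12+14=3, 12+18=7
a = 22: 22+14=13, 22+18=17
A + B = {3, 7, 13, 17}, so |A + B| = 4.
Verify: 4 ≥ 3? Yes ✓.

CD lower bound = 3, actual |A + B| = 4.


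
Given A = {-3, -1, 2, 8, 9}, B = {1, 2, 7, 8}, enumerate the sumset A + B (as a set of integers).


A + B = {a + b : a ∈ A, b ∈ B}.
Enumerate all |A|·|B| = 5·4 = 20 pairs (a, b) and collect distinct sums.
a = -3: -3+1=-2, -3+2=-1, -3+7=4, -3+8=5
a = -1: -1+1=0, -1+2=1, -1+7=6, -1+8=7
a = 2: 2+1=3, 2+2=4, 2+7=9, 2+8=10
a = 8: 8+1=9, 8+2=10, 8+7=15, 8+8=16
a = 9: 9+1=10, 9+2=11, 9+7=16, 9+8=17
Collecting distinct sums: A + B = {-2, -1, 0, 1, 3, 4, 5, 6, 7, 9, 10, 11, 15, 16, 17}
|A + B| = 15

A + B = {-2, -1, 0, 1, 3, 4, 5, 6, 7, 9, 10, 11, 15, 16, 17}


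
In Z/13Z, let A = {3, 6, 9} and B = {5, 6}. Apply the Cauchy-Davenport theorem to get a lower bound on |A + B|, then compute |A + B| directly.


Cauchy-Davenport: |A + B| ≥ min(p, |A| + |B| - 1) for A, B nonempty in Z/pZ.
|A| = 3, |B| = 2, p = 13.
CD lower bound = min(13, 3 + 2 - 1) = min(13, 4) = 4.
Compute A + B mod 13 directly:
a = 3: 3+5=8, 3+6=9
a = 6: 6+5=11, 6+6=12
a = 9: 9+5=1, 9+6=2
A + B = {1, 2, 8, 9, 11, 12}, so |A + B| = 6.
Verify: 6 ≥ 4? Yes ✓.

CD lower bound = 4, actual |A + B| = 6.


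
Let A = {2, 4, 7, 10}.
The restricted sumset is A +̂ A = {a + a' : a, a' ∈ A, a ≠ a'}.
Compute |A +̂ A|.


Restricted sumset: A +̂ A = {a + a' : a ∈ A, a' ∈ A, a ≠ a'}.
Equivalently, take A + A and drop any sum 2a that is achievable ONLY as a + a for a ∈ A (i.e. sums representable only with equal summands).
Enumerate pairs (a, a') with a < a' (symmetric, so each unordered pair gives one sum; this covers all a ≠ a'):
  2 + 4 = 6
  2 + 7 = 9
  2 + 10 = 12
  4 + 7 = 11
  4 + 10 = 14
  7 + 10 = 17
Collected distinct sums: {6, 9, 11, 12, 14, 17}
|A +̂ A| = 6
(Reference bound: |A +̂ A| ≥ 2|A| - 3 for |A| ≥ 2, with |A| = 4 giving ≥ 5.)

|A +̂ A| = 6


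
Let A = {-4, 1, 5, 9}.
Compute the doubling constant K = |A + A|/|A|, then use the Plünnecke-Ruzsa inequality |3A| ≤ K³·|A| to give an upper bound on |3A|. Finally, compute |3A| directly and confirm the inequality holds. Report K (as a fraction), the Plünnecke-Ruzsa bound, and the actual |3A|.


|A| = 4.
Step 1: Compute A + A by enumerating all 16 pairs.
A + A = {-8, -3, 1, 2, 5, 6, 10, 14, 18}, so |A + A| = 9.
Step 2: Doubling constant K = |A + A|/|A| = 9/4 = 9/4 ≈ 2.2500.
Step 3: Plünnecke-Ruzsa gives |3A| ≤ K³·|A| = (2.2500)³ · 4 ≈ 45.5625.
Step 4: Compute 3A = A + A + A directly by enumerating all triples (a,b,c) ∈ A³; |3A| = 16.
Step 5: Check 16 ≤ 45.5625? Yes ✓.

K = 9/4, Plünnecke-Ruzsa bound K³|A| ≈ 45.5625, |3A| = 16, inequality holds.


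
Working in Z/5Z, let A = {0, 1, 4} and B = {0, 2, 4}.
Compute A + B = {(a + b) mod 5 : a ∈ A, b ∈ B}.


Work in Z/5Z: reduce every sum a + b modulo 5.
Enumerate all 9 pairs:
a = 0: 0+0=0, 0+2=2, 0+4=4
a = 1: 1+0=1, 1+2=3, 1+4=0
a = 4: 4+0=4, 4+2=1, 4+4=3
Distinct residues collected: {0, 1, 2, 3, 4}
|A + B| = 5 (out of 5 total residues).

A + B = {0, 1, 2, 3, 4}


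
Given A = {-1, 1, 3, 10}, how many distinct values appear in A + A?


A + A = {a + a' : a, a' ∈ A}; |A| = 4.
General bounds: 2|A| - 1 ≤ |A + A| ≤ |A|(|A|+1)/2, i.e. 7 ≤ |A + A| ≤ 10.
Lower bound 2|A|-1 is attained iff A is an arithmetic progression.
Enumerate sums a + a' for a ≤ a' (symmetric, so this suffices):
a = -1: -1+-1=-2, -1+1=0, -1+3=2, -1+10=9
a = 1: 1+1=2, 1+3=4, 1+10=11
a = 3: 3+3=6, 3+10=13
a = 10: 10+10=20
Distinct sums: {-2, 0, 2, 4, 6, 9, 11, 13, 20}
|A + A| = 9

|A + A| = 9


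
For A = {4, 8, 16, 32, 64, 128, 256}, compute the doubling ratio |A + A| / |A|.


|A| = 7.
Compute A + A by enumerating all 49 pairs.
A + A = {8, 12, 16, 20, 24, 32, 36, 40, 48, 64, 68, 72, 80, 96, 128, 132, 136, 144, 160, 192, 256, 260, 264, 272, 288, 320, 384, 512}, so |A + A| = 28.
K = |A + A| / |A| = 28/7 = 4/1 ≈ 4.0000.
Reference: AP of size 7 gives K = 13/7 ≈ 1.8571; a fully generic set of size 7 gives K ≈ 4.0000.

|A| = 7, |A + A| = 28, K = 28/7 = 4/1.


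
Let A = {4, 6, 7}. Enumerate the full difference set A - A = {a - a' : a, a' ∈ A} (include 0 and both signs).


A - A = {a - a' : a, a' ∈ A}.
Compute a - a' for each ordered pair (a, a'):
a = 4: 4-4=0, 4-6=-2, 4-7=-3
a = 6: 6-4=2, 6-6=0, 6-7=-1
a = 7: 7-4=3, 7-6=1, 7-7=0
Collecting distinct values (and noting 0 appears from a-a):
A - A = {-3, -2, -1, 0, 1, 2, 3}
|A - A| = 7

A - A = {-3, -2, -1, 0, 1, 2, 3}


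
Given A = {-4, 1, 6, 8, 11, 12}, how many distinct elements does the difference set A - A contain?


A - A = {a - a' : a, a' ∈ A}; |A| = 6.
Bounds: 2|A|-1 ≤ |A - A| ≤ |A|² - |A| + 1, i.e. 11 ≤ |A - A| ≤ 31.
Note: 0 ∈ A - A always (from a - a). The set is symmetric: if d ∈ A - A then -d ∈ A - A.
Enumerate nonzero differences d = a - a' with a > a' (then include -d):
Positive differences: {1, 2, 3, 4, 5, 6, 7, 10, 11, 12, 15, 16}
Full difference set: {0} ∪ (positive diffs) ∪ (negative diffs).
|A - A| = 1 + 2·12 = 25 (matches direct enumeration: 25).

|A - A| = 25


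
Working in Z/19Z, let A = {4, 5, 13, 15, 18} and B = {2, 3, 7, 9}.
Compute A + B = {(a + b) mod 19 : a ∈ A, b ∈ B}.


Work in Z/19Z: reduce every sum a + b modulo 19.
Enumerate all 20 pairs:
a = 4: 4+2=6, 4+3=7, 4+7=11, 4+9=13
a = 5: 5+2=7, 5+3=8, 5+7=12, 5+9=14
a = 13: 13+2=15, 13+3=16, 13+7=1, 13+9=3
a = 15: 15+2=17, 15+3=18, 15+7=3, 15+9=5
a = 18: 18+2=1, 18+3=2, 18+7=6, 18+9=8
Distinct residues collected: {1, 2, 3, 5, 6, 7, 8, 11, 12, 13, 14, 15, 16, 17, 18}
|A + B| = 15 (out of 19 total residues).

A + B = {1, 2, 3, 5, 6, 7, 8, 11, 12, 13, 14, 15, 16, 17, 18}


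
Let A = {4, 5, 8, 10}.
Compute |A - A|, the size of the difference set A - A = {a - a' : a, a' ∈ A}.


A - A = {a - a' : a, a' ∈ A}; |A| = 4.
Bounds: 2|A|-1 ≤ |A - A| ≤ |A|² - |A| + 1, i.e. 7 ≤ |A - A| ≤ 13.
Note: 0 ∈ A - A always (from a - a). The set is symmetric: if d ∈ A - A then -d ∈ A - A.
Enumerate nonzero differences d = a - a' with a > a' (then include -d):
Positive differences: {1, 2, 3, 4, 5, 6}
Full difference set: {0} ∪ (positive diffs) ∪ (negative diffs).
|A - A| = 1 + 2·6 = 13 (matches direct enumeration: 13).

|A - A| = 13


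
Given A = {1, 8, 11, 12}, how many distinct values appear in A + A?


A + A = {a + a' : a, a' ∈ A}; |A| = 4.
General bounds: 2|A| - 1 ≤ |A + A| ≤ |A|(|A|+1)/2, i.e. 7 ≤ |A + A| ≤ 10.
Lower bound 2|A|-1 is attained iff A is an arithmetic progression.
Enumerate sums a + a' for a ≤ a' (symmetric, so this suffices):
a = 1: 1+1=2, 1+8=9, 1+11=12, 1+12=13
a = 8: 8+8=16, 8+11=19, 8+12=20
a = 11: 11+11=22, 11+12=23
a = 12: 12+12=24
Distinct sums: {2, 9, 12, 13, 16, 19, 20, 22, 23, 24}
|A + A| = 10

|A + A| = 10


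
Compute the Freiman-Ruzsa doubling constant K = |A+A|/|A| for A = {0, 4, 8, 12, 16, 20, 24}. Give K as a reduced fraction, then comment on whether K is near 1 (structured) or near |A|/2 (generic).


|A| = 7.
Compute A + A by enumerating all 49 pairs.
A + A = {0, 4, 8, 12, 16, 20, 24, 28, 32, 36, 40, 44, 48}, so |A + A| = 13.
K = |A + A| / |A| = 13/7 (already in lowest terms) ≈ 1.8571.
Reference: AP of size 7 gives K = 13/7 ≈ 1.8571; a fully generic set of size 7 gives K ≈ 4.0000.

|A| = 7, |A + A| = 13, K = 13/7.


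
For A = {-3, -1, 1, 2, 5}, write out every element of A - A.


A - A = {a - a' : a, a' ∈ A}.
Compute a - a' for each ordered pair (a, a'):
a = -3: -3--3=0, -3--1=-2, -3-1=-4, -3-2=-5, -3-5=-8
a = -1: -1--3=2, -1--1=0, -1-1=-2, -1-2=-3, -1-5=-6
a = 1: 1--3=4, 1--1=2, 1-1=0, 1-2=-1, 1-5=-4
a = 2: 2--3=5, 2--1=3, 2-1=1, 2-2=0, 2-5=-3
a = 5: 5--3=8, 5--1=6, 5-1=4, 5-2=3, 5-5=0
Collecting distinct values (and noting 0 appears from a-a):
A - A = {-8, -6, -5, -4, -3, -2, -1, 0, 1, 2, 3, 4, 5, 6, 8}
|A - A| = 15

A - A = {-8, -6, -5, -4, -3, -2, -1, 0, 1, 2, 3, 4, 5, 6, 8}


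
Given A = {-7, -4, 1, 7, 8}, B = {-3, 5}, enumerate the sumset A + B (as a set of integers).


A + B = {a + b : a ∈ A, b ∈ B}.
Enumerate all |A|·|B| = 5·2 = 10 pairs (a, b) and collect distinct sums.
a = -7: -7+-3=-10, -7+5=-2
a = -4: -4+-3=-7, -4+5=1
a = 1: 1+-3=-2, 1+5=6
a = 7: 7+-3=4, 7+5=12
a = 8: 8+-3=5, 8+5=13
Collecting distinct sums: A + B = {-10, -7, -2, 1, 4, 5, 6, 12, 13}
|A + B| = 9

A + B = {-10, -7, -2, 1, 4, 5, 6, 12, 13}


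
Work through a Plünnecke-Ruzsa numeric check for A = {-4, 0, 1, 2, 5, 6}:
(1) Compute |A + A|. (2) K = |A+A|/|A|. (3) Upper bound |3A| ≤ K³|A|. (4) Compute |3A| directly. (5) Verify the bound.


|A| = 6.
Step 1: Compute A + A by enumerating all 36 pairs.
A + A = {-8, -4, -3, -2, 0, 1, 2, 3, 4, 5, 6, 7, 8, 10, 11, 12}, so |A + A| = 16.
Step 2: Doubling constant K = |A + A|/|A| = 16/6 = 16/6 ≈ 2.6667.
Step 3: Plünnecke-Ruzsa gives |3A| ≤ K³·|A| = (2.6667)³ · 6 ≈ 113.7778.
Step 4: Compute 3A = A + A + A directly by enumerating all triples (a,b,c) ∈ A³; |3A| = 27.
Step 5: Check 27 ≤ 113.7778? Yes ✓.

K = 16/6, Plünnecke-Ruzsa bound K³|A| ≈ 113.7778, |3A| = 27, inequality holds.


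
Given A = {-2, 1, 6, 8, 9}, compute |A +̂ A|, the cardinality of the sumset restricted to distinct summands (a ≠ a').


Restricted sumset: A +̂ A = {a + a' : a ∈ A, a' ∈ A, a ≠ a'}.
Equivalently, take A + A and drop any sum 2a that is achievable ONLY as a + a for a ∈ A (i.e. sums representable only with equal summands).
Enumerate pairs (a, a') with a < a' (symmetric, so each unordered pair gives one sum; this covers all a ≠ a'):
  -2 + 1 = -1
  -2 + 6 = 4
  -2 + 8 = 6
  -2 + 9 = 7
  1 + 6 = 7
  1 + 8 = 9
  1 + 9 = 10
  6 + 8 = 14
  6 + 9 = 15
  8 + 9 = 17
Collected distinct sums: {-1, 4, 6, 7, 9, 10, 14, 15, 17}
|A +̂ A| = 9
(Reference bound: |A +̂ A| ≥ 2|A| - 3 for |A| ≥ 2, with |A| = 5 giving ≥ 7.)

|A +̂ A| = 9


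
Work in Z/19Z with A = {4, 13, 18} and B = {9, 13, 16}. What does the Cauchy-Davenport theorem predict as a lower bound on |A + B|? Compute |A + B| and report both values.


Cauchy-Davenport: |A + B| ≥ min(p, |A| + |B| - 1) for A, B nonempty in Z/pZ.
|A| = 3, |B| = 3, p = 19.
CD lower bound = min(19, 3 + 3 - 1) = min(19, 5) = 5.
Compute A + B mod 19 directly:
a = 4: 4+9=13, 4+13=17, 4+16=1
a = 13: 13+9=3, 13+13=7, 13+16=10
a = 18: 18+9=8, 18+13=12, 18+16=15
A + B = {1, 3, 7, 8, 10, 12, 13, 15, 17}, so |A + B| = 9.
Verify: 9 ≥ 5? Yes ✓.

CD lower bound = 5, actual |A + B| = 9.


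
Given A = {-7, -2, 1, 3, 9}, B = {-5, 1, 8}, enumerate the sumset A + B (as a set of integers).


A + B = {a + b : a ∈ A, b ∈ B}.
Enumerate all |A|·|B| = 5·3 = 15 pairs (a, b) and collect distinct sums.
a = -7: -7+-5=-12, -7+1=-6, -7+8=1
a = -2: -2+-5=-7, -2+1=-1, -2+8=6
a = 1: 1+-5=-4, 1+1=2, 1+8=9
a = 3: 3+-5=-2, 3+1=4, 3+8=11
a = 9: 9+-5=4, 9+1=10, 9+8=17
Collecting distinct sums: A + B = {-12, -7, -6, -4, -2, -1, 1, 2, 4, 6, 9, 10, 11, 17}
|A + B| = 14

A + B = {-12, -7, -6, -4, -2, -1, 1, 2, 4, 6, 9, 10, 11, 17}


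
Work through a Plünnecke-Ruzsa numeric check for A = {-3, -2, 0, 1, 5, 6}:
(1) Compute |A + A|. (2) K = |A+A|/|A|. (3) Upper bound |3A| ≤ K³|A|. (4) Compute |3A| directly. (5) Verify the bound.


|A| = 6.
Step 1: Compute A + A by enumerating all 36 pairs.
A + A = {-6, -5, -4, -3, -2, -1, 0, 1, 2, 3, 4, 5, 6, 7, 10, 11, 12}, so |A + A| = 17.
Step 2: Doubling constant K = |A + A|/|A| = 17/6 = 17/6 ≈ 2.8333.
Step 3: Plünnecke-Ruzsa gives |3A| ≤ K³·|A| = (2.8333)³ · 6 ≈ 136.4722.
Step 4: Compute 3A = A + A + A directly by enumerating all triples (a,b,c) ∈ A³; |3A| = 27.
Step 5: Check 27 ≤ 136.4722? Yes ✓.

K = 17/6, Plünnecke-Ruzsa bound K³|A| ≈ 136.4722, |3A| = 27, inequality holds.


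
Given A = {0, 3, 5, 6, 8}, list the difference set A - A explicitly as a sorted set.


A - A = {a - a' : a, a' ∈ A}.
Compute a - a' for each ordered pair (a, a'):
a = 0: 0-0=0, 0-3=-3, 0-5=-5, 0-6=-6, 0-8=-8
a = 3: 3-0=3, 3-3=0, 3-5=-2, 3-6=-3, 3-8=-5
a = 5: 5-0=5, 5-3=2, 5-5=0, 5-6=-1, 5-8=-3
a = 6: 6-0=6, 6-3=3, 6-5=1, 6-6=0, 6-8=-2
a = 8: 8-0=8, 8-3=5, 8-5=3, 8-6=2, 8-8=0
Collecting distinct values (and noting 0 appears from a-a):
A - A = {-8, -6, -5, -3, -2, -1, 0, 1, 2, 3, 5, 6, 8}
|A - A| = 13

A - A = {-8, -6, -5, -3, -2, -1, 0, 1, 2, 3, 5, 6, 8}


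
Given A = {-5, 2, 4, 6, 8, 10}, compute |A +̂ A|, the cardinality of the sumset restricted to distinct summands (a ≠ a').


Restricted sumset: A +̂ A = {a + a' : a ∈ A, a' ∈ A, a ≠ a'}.
Equivalently, take A + A and drop any sum 2a that is achievable ONLY as a + a for a ∈ A (i.e. sums representable only with equal summands).
Enumerate pairs (a, a') with a < a' (symmetric, so each unordered pair gives one sum; this covers all a ≠ a'):
  -5 + 2 = -3
  -5 + 4 = -1
  -5 + 6 = 1
  -5 + 8 = 3
  -5 + 10 = 5
  2 + 4 = 6
  2 + 6 = 8
  2 + 8 = 10
  2 + 10 = 12
  4 + 6 = 10
  4 + 8 = 12
  4 + 10 = 14
  6 + 8 = 14
  6 + 10 = 16
  8 + 10 = 18
Collected distinct sums: {-3, -1, 1, 3, 5, 6, 8, 10, 12, 14, 16, 18}
|A +̂ A| = 12
(Reference bound: |A +̂ A| ≥ 2|A| - 3 for |A| ≥ 2, with |A| = 6 giving ≥ 9.)

|A +̂ A| = 12


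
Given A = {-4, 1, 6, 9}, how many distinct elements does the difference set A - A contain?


A - A = {a - a' : a, a' ∈ A}; |A| = 4.
Bounds: 2|A|-1 ≤ |A - A| ≤ |A|² - |A| + 1, i.e. 7 ≤ |A - A| ≤ 13.
Note: 0 ∈ A - A always (from a - a). The set is symmetric: if d ∈ A - A then -d ∈ A - A.
Enumerate nonzero differences d = a - a' with a > a' (then include -d):
Positive differences: {3, 5, 8, 10, 13}
Full difference set: {0} ∪ (positive diffs) ∪ (negative diffs).
|A - A| = 1 + 2·5 = 11 (matches direct enumeration: 11).

|A - A| = 11


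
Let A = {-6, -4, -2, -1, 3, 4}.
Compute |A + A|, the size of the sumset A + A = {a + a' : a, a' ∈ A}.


A + A = {a + a' : a, a' ∈ A}; |A| = 6.
General bounds: 2|A| - 1 ≤ |A + A| ≤ |A|(|A|+1)/2, i.e. 11 ≤ |A + A| ≤ 21.
Lower bound 2|A|-1 is attained iff A is an arithmetic progression.
Enumerate sums a + a' for a ≤ a' (symmetric, so this suffices):
a = -6: -6+-6=-12, -6+-4=-10, -6+-2=-8, -6+-1=-7, -6+3=-3, -6+4=-2
a = -4: -4+-4=-8, -4+-2=-6, -4+-1=-5, -4+3=-1, -4+4=0
a = -2: -2+-2=-4, -2+-1=-3, -2+3=1, -2+4=2
a = -1: -1+-1=-2, -1+3=2, -1+4=3
a = 3: 3+3=6, 3+4=7
a = 4: 4+4=8
Distinct sums: {-12, -10, -8, -7, -6, -5, -4, -3, -2, -1, 0, 1, 2, 3, 6, 7, 8}
|A + A| = 17

|A + A| = 17


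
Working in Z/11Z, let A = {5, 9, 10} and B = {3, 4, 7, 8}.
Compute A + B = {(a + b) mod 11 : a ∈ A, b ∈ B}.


Work in Z/11Z: reduce every sum a + b modulo 11.
Enumerate all 12 pairs:
a = 5: 5+3=8, 5+4=9, 5+7=1, 5+8=2
a = 9: 9+3=1, 9+4=2, 9+7=5, 9+8=6
a = 10: 10+3=2, 10+4=3, 10+7=6, 10+8=7
Distinct residues collected: {1, 2, 3, 5, 6, 7, 8, 9}
|A + B| = 8 (out of 11 total residues).

A + B = {1, 2, 3, 5, 6, 7, 8, 9}


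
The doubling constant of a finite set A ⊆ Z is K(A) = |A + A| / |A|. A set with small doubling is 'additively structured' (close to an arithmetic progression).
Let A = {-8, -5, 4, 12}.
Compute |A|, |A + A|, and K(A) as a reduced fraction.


|A| = 4.
Compute A + A by enumerating all 16 pairs.
A + A = {-16, -13, -10, -4, -1, 4, 7, 8, 16, 24}, so |A + A| = 10.
K = |A + A| / |A| = 10/4 = 5/2 ≈ 2.5000.
Reference: AP of size 4 gives K = 7/4 ≈ 1.7500; a fully generic set of size 4 gives K ≈ 2.5000.

|A| = 4, |A + A| = 10, K = 10/4 = 5/2.
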